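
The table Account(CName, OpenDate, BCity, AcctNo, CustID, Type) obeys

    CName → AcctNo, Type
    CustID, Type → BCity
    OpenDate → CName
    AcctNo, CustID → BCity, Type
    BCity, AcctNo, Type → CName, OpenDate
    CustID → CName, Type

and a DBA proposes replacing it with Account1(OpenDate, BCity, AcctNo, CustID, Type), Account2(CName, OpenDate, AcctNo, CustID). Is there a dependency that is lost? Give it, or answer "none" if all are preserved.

Check CName → AcctNo, Type: no single fragment contains all of {CName, AcctNo, Type}, and the restricted closure of {CName} across the fragments never reaches {AcctNo, Type}.
CustID, Type → BCity is preserved.
OpenDate → CName is preserved.
AcctNo, CustID → BCity, Type is preserved.
BCity, AcctNo, Type → CName, OpenDate is preserved.
CustID → CName, Type is preserved.

CName → AcctNo, Type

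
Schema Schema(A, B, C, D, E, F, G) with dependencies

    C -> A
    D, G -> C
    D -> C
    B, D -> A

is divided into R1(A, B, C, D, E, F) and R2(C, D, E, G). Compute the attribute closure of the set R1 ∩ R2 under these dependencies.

R1 ∩ R2 = {C, D, E}.
C → A applies, adding A
Closure: {A, C, D, E}.

A, C, D, E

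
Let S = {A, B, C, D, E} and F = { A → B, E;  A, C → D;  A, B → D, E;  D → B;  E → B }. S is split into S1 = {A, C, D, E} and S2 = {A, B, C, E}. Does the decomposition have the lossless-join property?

Common attributes: S1 ∩ S2 = {A, C, E}.
Closure of {A, C, E}: A → B, E applies, adding B; A, C → D applies, adding D. So (A, C, E)⁺ = {A, B, C, D, E}.
This closure contains every attribute of S1, so S1 ∩ S2 → S1. The join is lossless.

Yes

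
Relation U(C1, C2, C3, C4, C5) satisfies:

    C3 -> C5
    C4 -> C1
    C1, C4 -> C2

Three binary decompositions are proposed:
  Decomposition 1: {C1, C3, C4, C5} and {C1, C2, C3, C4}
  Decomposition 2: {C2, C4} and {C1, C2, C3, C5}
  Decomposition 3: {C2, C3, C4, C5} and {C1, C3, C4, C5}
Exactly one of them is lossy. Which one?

Decomposition 1: common = {C1, C3, C4}, closure = {C1, C2, C3, C4, C5} → lossless.
Decomposition 2: common = {C2}, closure = {C2} → lossy.
Decomposition 3: common = {C3, C4, C5}, closure = {C1, C2, C3, C4, C5} → lossless.

Decomposition 2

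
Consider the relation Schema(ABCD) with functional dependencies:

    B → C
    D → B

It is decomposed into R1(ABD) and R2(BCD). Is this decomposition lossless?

Common attributes: R1 ∩ R2 = {BD}.
Closure of {BD}: B → C applies, adding C. So (BD)⁺ = {BCD}.
This closure contains every attribute of R2, so R1 ∩ R2 → R2. The join is lossless.

Yes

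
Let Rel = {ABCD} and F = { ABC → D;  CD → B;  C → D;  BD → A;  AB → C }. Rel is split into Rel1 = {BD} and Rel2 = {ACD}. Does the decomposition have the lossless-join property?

No

Common attributes: Rel1 ∩ Rel2 = {D}.
No dependency enlarges {D}, so (D)⁺ = {D}.
The closure contains neither all of Rel1 = {BD} nor all of Rel2 = {ACD}, so the common attributes are not a superkey of either fragment. The join is lossy.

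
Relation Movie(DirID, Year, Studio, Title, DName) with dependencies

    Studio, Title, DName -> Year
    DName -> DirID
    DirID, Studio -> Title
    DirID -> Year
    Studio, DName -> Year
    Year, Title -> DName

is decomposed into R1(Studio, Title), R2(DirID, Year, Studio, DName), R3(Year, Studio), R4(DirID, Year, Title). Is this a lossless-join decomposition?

No

Chase test. Columns are DirID, Year, Studio, Title, DName; row i has aⱼ where attribute j ∈ Ri, else bᵢⱼ.
Initial tableau (one row per fragment):
  row 1: b11 b12 a3 a4 b15
  row 2: a1 a2 a3 b24 a5
  row 3: b31 a2 a3 b34 b35
  row 4: a1 a2 b43 a4 b45
No row becomes fully distinguished — the join is lossy.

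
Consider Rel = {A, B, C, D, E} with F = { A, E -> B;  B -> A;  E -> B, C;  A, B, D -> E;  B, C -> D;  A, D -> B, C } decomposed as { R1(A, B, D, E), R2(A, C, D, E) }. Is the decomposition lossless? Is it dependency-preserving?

Lossless test: (A, D, E)⁺ = {A, B, C, D, E}, which contains all of one fragment — lossless.
Dependency preservation: the restricted closure of {B, C} across the fragments never reaches {D}, so B, C → D cannot be enforced without a join — not preserved.

lossless but not dependency-preserving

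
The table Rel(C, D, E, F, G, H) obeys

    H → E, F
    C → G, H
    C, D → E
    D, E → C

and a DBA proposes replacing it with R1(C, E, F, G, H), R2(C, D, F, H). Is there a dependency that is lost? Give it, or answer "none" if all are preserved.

D, E → C

Check D, E → C: no single fragment contains all of {C, D, E}, and the restricted closure of {D, E} across the fragments never reaches {C}.
H → E, F is preserved.
C → G, H is preserved.
C, D → E is preserved.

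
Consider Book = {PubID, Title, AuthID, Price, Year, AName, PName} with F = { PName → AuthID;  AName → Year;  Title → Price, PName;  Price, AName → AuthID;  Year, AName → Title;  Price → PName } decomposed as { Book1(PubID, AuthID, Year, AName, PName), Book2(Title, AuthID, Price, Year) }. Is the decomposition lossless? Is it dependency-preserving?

Lossless test: (AuthID, Year)⁺ = {AuthID, Year}, which is a superkey of neither fragment — lossy.
Dependency preservation: the restricted closure of {Title} across the fragments never reaches {Price, PName}, so Title → Price, PName cannot be enforced without a join — not preserved.

lossy and not dependency-preserving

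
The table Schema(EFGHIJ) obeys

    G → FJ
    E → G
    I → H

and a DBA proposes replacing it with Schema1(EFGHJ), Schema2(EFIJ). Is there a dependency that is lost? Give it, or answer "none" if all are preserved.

I → H

Check I → H: no single fragment contains all of {HI}, and the restricted closure of {I} across the fragments never reaches {H}.
G → FJ is preserved.
E → G is preserved.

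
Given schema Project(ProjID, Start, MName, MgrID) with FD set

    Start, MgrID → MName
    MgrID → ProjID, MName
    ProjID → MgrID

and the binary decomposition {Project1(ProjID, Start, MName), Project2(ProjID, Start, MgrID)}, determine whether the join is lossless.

Common attributes: Project1 ∩ Project2 = {ProjID, Start}.
Closure of {ProjID, Start}: ProjID → MgrID applies, adding MgrID; Start, MgrID → MName applies, adding MName. So (ProjID, Start)⁺ = {ProjID, Start, MName, MgrID}.
This closure contains every attribute of Project1, so Project1 ∩ Project2 → Project1. The join is lossless.

Yes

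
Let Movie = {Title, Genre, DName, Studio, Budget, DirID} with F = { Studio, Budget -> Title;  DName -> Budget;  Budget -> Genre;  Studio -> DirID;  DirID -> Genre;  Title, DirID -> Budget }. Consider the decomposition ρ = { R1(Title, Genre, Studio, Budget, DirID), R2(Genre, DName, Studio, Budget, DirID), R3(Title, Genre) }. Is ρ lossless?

Yes

Chase test. Columns are Title, Genre, DName, Studio, Budget, DirID; row i has aⱼ where attribute j ∈ Ri, else bᵢⱼ.
Initial tableau (one row per fragment):
  row 1: a1 a2 b13 a4 a5 a6
  row 2: b21 a2 a3 a4 a5 a6
  row 3: a1 a2 b33 b34 b35 b36
Rows 1 and 2 agree on Studio, Budget; apply Studio, Budget→Title and equate their Title entries.
Row 2 is now all distinguished symbols — the join is lossless.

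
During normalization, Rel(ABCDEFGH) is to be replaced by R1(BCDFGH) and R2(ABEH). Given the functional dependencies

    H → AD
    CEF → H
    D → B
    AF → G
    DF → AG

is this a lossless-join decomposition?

Common attributes: R1 ∩ R2 = {BH}.
Closure of {BH}: H → AD applies, adding AD. So (BH)⁺ = {ABDH}.
The closure contains neither all of R1 = {BCDFGH} nor all of R2 = {ABEH}, so the common attributes are not a superkey of either fragment. The join is lossy.

No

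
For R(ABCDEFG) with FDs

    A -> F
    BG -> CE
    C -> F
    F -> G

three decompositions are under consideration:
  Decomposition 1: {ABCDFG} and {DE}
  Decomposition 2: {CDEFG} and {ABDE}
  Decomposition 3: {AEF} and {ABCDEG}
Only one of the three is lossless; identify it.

Decomposition 1: common = {D}, closure = {D} → lossy.
Decomposition 2: common = {DE}, closure = {DE} → lossy.
Decomposition 3: common = {AE}, closure = {AEFG} → lossless.

Decomposition 3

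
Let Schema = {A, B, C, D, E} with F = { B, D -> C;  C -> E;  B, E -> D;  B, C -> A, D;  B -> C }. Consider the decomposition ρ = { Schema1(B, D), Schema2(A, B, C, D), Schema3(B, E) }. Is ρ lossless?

Chase test. Columns are A, B, C, D, E; row i has aⱼ where attribute j ∈ Schemai, else bᵢⱼ.
Initial tableau (one row per fragment):
  row 1: b11 a2 b13 a4 b15
  row 2: a1 a2 a3 a4 b25
  row 3: b31 a2 b33 b34 a5
Rows 1 and 2 agree on B, D; apply B, D→C and equate their C entries.
Rows 1 and 2 agree on C; apply C→E and equate their E entries.
Rows 1 and 2 agree on B, C; apply B, C→A, D and equate their A, D entries.
Rows 1 and 3 agree on B; apply B→C and equate their C entries.
Rows 1 and 3 agree on C; apply C→E and equate their E entries.
Rows 1 and 3 agree on B, E; apply B, E→D and equate their D entries.
Rows 1 and 3 agree on B, C; apply B, C→A, D and equate their A, D entries.
Row 1 is now all distinguished symbols — the join is lossless.

Yes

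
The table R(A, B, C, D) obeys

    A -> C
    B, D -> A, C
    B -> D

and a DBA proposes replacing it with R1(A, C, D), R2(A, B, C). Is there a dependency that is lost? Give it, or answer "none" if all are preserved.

Check B → D: no single fragment contains all of {B, D}, and the restricted closure of {B} across the fragments never reaches {D}.
A → C is preserved.
B, D → A, C is preserved.

B -> D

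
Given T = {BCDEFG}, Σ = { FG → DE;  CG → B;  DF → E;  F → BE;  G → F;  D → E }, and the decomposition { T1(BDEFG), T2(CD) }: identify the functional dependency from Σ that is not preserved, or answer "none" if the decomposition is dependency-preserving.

FG → DE lies within T1.
CG → B: restricted closure across fragments reaches B.
DF → E lies within T1.
F → BE lies within T1.
G → F lies within T1.
D → E lies within T1.
Every dependency is enforceable on the fragments, so the decomposition is dependency-preserving.

none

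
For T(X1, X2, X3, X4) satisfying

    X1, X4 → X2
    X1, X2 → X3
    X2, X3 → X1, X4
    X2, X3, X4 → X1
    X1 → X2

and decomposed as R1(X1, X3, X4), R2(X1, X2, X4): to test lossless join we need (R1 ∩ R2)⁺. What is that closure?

X1, X2, X3, X4

R1 ∩ R2 = {X1, X4}.
X1, X4 → X2 applies, adding X2
X1, X2 → X3 applies, adding X3
Closure: {X1, X2, X3, X4}.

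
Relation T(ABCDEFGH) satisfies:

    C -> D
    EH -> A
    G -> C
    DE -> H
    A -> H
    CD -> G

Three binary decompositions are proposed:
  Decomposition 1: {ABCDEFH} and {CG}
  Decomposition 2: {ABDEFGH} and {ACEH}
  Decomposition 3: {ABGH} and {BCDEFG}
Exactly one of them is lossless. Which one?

Decomposition 1

Decomposition 1: common = {C}, closure = {CDG} → lossless.
Decomposition 2: common = {AEH}, closure = {AEH} → lossy.
Decomposition 3: common = {BG}, closure = {BCDG} → lossy.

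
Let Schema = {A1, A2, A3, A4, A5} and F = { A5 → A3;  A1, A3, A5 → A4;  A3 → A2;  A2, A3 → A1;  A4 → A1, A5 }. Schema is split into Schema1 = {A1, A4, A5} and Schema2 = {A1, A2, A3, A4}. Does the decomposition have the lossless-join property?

Yes

Common attributes: Schema1 ∩ Schema2 = {A1, A4}.
Closure of {A1, A4}: A4 → A1, A5 applies, adding A5; A5 → A3 applies, adding A3; A3 → A2 applies, adding A2. So (A1, A4)⁺ = {A1, A2, A3, A4, A5}.
This closure contains every attribute of Schema1, so Schema1 ∩ Schema2 → Schema1. The join is lossless.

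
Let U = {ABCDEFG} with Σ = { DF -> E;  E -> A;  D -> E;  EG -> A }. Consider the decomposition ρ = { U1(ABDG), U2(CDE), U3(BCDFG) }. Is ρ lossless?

Yes

Chase test. Columns are ABCDEFG; row i has aⱼ where attribute j ∈ Ui, else bᵢⱼ.
Initial tableau (one row per fragment):
  row 1: a1 a2 b13 a4 b15 b16 a7
  row 2: b21 b22 a3 a4 a5 b26 b27
  row 3: b31 a2 a3 a4 b35 a6 a7
Rows 1 and 2 agree on D; apply D→E and equate their E entries.
Rows 1 and 3 agree on D; apply D→E and equate their E entries.
Rows 1 and 3 agree on EG; apply EG→A and equate their A entries.
Rows 1 and 2 agree on E; apply E→A and equate their A entries.
Row 3 is now all distinguished symbols — the join is lossless.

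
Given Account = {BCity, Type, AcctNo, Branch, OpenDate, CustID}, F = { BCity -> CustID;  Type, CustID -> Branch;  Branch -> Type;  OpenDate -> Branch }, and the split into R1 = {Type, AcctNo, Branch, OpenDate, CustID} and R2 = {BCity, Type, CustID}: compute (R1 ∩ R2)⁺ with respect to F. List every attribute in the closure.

R1 ∩ R2 = {Type, CustID}.
Type, CustID → Branch applies, adding Branch
Closure: {Type, Branch, CustID}.

Type, Branch, CustID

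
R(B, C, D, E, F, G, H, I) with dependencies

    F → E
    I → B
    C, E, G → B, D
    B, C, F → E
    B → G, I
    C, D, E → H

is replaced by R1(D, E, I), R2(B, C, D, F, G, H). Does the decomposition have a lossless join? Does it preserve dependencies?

Lossless test: (D)⁺ = {D}, which is a superkey of neither fragment — lossy.
Dependency preservation: the restricted closure of {F} across the fragments never reaches {E}, so F → E cannot be enforced without a join — not preserved.

lossy and not dependency-preserving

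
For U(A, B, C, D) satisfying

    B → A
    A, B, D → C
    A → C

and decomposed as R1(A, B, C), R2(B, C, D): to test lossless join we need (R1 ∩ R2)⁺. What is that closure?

R1 ∩ R2 = {B, C}.
B → A applies, adding A
Closure: {A, B, C}.

A, B, C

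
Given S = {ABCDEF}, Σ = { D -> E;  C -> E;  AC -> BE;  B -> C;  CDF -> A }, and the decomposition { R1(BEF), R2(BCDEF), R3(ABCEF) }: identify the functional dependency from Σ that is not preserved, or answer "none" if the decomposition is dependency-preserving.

CDF -> A

Check CDF → A: no single fragment contains all of {ACDF}, and the restricted closure of {CDF} across the fragments never reaches {A}.
D → E is preserved.
C → E is preserved.
AC → BE is preserved.
B → C is preserved.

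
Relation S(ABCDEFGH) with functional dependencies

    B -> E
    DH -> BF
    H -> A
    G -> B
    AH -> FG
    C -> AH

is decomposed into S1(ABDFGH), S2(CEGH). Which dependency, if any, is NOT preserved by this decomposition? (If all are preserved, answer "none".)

Check B → E: no single fragment contains all of {BE}, and the restricted closure of {B} across the fragments never reaches {E}.
DH → BF is preserved.
H → A is preserved.
G → B is preserved.
AH → FG is preserved.
C → AH is preserved.

B -> E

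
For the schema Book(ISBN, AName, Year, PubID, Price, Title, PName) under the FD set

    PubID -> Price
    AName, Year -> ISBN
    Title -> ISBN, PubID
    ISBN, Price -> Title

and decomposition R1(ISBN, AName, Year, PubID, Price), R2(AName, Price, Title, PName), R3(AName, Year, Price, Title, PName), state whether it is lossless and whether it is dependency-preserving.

Lossless test (chase): Rows 1 and 3 agree on AName, Year; apply AName, Year→ISBN and equate their ISBN entries. Rows 2 and 3 agree on Title; apply Title→ISBN, PubID and equate their ISBN, PubID entries. Rows 1 and 2 agree on ISBN, Price; apply ISBN, Price→Title and equate their Title entries. Rows 1 and 2 agree on Title; apply Title→ISBN, PubID and equate their ISBN, PubID entries. Row 3 is now all distinguished symbols — the join is lossless.
Dependency preservation: the restricted closure of {Title} across the fragments never reaches {ISBN, PubID}, so Title → ISBN, PubID cannot be enforced without a join — not preserved.

lossless but not dependency-preserving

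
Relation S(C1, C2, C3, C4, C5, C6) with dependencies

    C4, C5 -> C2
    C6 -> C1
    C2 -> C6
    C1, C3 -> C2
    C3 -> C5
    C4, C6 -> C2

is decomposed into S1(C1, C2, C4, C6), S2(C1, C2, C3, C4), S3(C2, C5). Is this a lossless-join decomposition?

No

Chase test. Columns are C1, C2, C3, C4, C5, C6; row i has aⱼ where attribute j ∈ Si, else bᵢⱼ.
Initial tableau (one row per fragment):
  row 1: a1 a2 b13 a4 b15 a6
  row 2: a1 a2 a3 a4 b25 b26
  row 3: b31 a2 b33 b34 a5 b36
Rows 1 and 2 agree on C2; apply C2→C6 and equate their C6 entries.
Rows 1 and 3 agree on C2; apply C2→C6 and equate their C6 entries.
Rows 1 and 3 agree on C6; apply C6→C1 and equate their C1 entries.
No row becomes fully distinguished — the join is lossy.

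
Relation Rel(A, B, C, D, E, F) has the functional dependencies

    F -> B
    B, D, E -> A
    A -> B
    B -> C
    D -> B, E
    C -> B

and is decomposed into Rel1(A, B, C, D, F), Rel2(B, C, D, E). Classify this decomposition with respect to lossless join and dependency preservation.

Lossless test: (B, C, D)⁺ = {A, B, C, D, E}, which contains all of one fragment — lossless.
Dependency preservation: B, D, E → A is not contained in any single fragment, but the restricted closure of its left-hand side across the fragments still reaches the right-hand side; the remaining FDs each lie inside some fragment. All dependencies are preserved.

lossless and dependency-preserving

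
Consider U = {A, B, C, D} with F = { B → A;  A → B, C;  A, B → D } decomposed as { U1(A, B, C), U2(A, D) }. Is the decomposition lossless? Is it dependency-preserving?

lossless and dependency-preserving

Lossless test: (A)⁺ = {A, B, C, D}, which contains all of one fragment — lossless.
Dependency preservation: A, B → D is not contained in any single fragment, but the restricted closure of its left-hand side across the fragments still reaches the right-hand side; the remaining FDs each lie inside some fragment. All dependencies are preserved.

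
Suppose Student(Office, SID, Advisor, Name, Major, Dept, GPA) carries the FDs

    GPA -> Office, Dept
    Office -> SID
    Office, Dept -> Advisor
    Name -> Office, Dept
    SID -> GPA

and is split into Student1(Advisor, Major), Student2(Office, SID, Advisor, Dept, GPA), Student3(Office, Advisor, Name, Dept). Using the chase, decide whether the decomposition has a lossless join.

No

Chase test. Columns are Office, SID, Advisor, Name, Major, Dept, GPA; row i has aⱼ where attribute j ∈ Studenti, else bᵢⱼ.
Initial tableau (one row per fragment):
  row 1: b11 b12 a3 b14 a5 b16 b17
  row 2: a1 a2 a3 b24 b25 a6 a7
  row 3: a1 b32 a3 a4 b35 a6 b37
Rows 2 and 3 agree on Office; apply Office→SID and equate their SID entries.
Rows 2 and 3 agree on SID; apply SID→GPA and equate their GPA entries.
No row becomes fully distinguished — the join is lossy.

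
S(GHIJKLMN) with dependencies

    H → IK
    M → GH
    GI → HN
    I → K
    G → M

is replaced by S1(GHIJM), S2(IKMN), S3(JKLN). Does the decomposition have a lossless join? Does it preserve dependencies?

lossy but dependency-preserving

Lossless test (chase): Rows 1 and 2 agree on M; apply M→GH and equate their GH entries. Rows 1 and 2 agree on GI; apply GI→HN and equate their HN entries. Rows 1 and 2 agree on I; apply I→K and equate their K entries. No row becomes fully distinguished — the join is lossy.
Dependency preservation: H → IK; GI → HN are not contained in any single fragment, but the restricted closure of each left-hand side across the fragments still reaches the right-hand side; the remaining FDs each lie inside some fragment. All dependencies are preserved.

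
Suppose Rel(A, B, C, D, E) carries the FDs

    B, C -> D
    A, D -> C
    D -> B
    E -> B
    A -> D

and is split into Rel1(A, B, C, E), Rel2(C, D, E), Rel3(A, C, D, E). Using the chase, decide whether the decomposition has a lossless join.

Chase test. Columns are A, B, C, D, E; row i has aⱼ where attribute j ∈ Reli, else bᵢⱼ.
Initial tableau (one row per fragment):
  row 1: a1 a2 a3 b14 a5
  row 2: b21 b22 a3 a4 a5
  row 3: a1 b32 a3 a4 a5
Rows 2 and 3 agree on D; apply D→B and equate their B entries.
Rows 1 and 2 agree on E; apply E→B and equate their B entries.
Rows 1 and 3 agree on A; apply A→D and equate their D entries.
Row 1 is now all distinguished symbols — the join is lossless.

Yes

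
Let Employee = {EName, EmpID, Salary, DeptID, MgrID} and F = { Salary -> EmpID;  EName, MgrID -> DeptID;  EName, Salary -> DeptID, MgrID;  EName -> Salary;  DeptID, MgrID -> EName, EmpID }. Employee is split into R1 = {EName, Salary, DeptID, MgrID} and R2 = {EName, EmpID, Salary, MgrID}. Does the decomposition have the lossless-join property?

Common attributes: R1 ∩ R2 = {EName, Salary, MgrID}.
Closure of {EName, Salary, MgrID}: Salary → EmpID applies, adding EmpID; EName, MgrID → DeptID applies, adding DeptID. So (EName, Salary, MgrID)⁺ = {EName, EmpID, Salary, DeptID, MgrID}.
This closure contains every attribute of R1, so R1 ∩ R2 → R1. The join is lossless.

Yes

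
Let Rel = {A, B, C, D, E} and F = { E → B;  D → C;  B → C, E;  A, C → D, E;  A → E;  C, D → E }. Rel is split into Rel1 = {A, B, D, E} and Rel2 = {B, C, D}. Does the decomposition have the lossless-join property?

Common attributes: Rel1 ∩ Rel2 = {B, D}.
Closure of {B, D}: D → C applies, adding C; B → C, E applies, adding E. So (B, D)⁺ = {B, C, D, E}.
This closure contains every attribute of Rel2, so Rel1 ∩ Rel2 → Rel2. The join is lossless.

Yes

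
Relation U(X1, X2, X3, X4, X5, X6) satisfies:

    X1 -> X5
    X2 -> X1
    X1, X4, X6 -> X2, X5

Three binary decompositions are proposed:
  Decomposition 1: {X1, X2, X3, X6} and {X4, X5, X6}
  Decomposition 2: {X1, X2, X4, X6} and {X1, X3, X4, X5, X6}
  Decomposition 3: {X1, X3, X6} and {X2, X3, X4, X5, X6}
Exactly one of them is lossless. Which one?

Decomposition 1: common = {X6}, closure = {X6} → lossy.
Decomposition 2: common = {X1, X4, X6}, closure = {X1, X2, X4, X5, X6} → lossless.
Decomposition 3: common = {X3, X6}, closure = {X3, X6} → lossy.

Decomposition 2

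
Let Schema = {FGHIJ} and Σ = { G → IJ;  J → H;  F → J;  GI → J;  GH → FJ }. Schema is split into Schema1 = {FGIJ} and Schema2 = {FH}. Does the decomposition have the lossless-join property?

Common attributes: Schema1 ∩ Schema2 = {F}.
Closure of {F}: F → J applies, adding J; J → H applies, adding H. So (F)⁺ = {FHJ}.
This closure contains every attribute of Schema2, so Schema1 ∩ Schema2 → Schema2. The join is lossless.

Yes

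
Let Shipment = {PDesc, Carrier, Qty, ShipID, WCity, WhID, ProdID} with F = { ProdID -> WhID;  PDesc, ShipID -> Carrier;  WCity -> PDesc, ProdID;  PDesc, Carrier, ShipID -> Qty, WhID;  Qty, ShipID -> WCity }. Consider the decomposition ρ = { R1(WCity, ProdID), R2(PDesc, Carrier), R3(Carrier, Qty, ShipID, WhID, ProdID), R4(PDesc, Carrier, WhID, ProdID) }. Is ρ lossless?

Chase test. Columns are PDesc, Carrier, Qty, ShipID, WCity, WhID, ProdID; row i has aⱼ where attribute j ∈ Ri, else bᵢⱼ.
Initial tableau (one row per fragment):
  row 1: b11 b12 b13 b14 a5 b16 a7
  row 2: a1 a2 b23 b24 b25 b26 b27
  row 3: b31 a2 a3 a4 b35 a6 a7
  row 4: a1 a2 b43 b44 b45 a6 a7
Rows 1 and 3 agree on ProdID; apply ProdID→WhID and equate their WhID entries.
No row becomes fully distinguished — the join is lossy.

No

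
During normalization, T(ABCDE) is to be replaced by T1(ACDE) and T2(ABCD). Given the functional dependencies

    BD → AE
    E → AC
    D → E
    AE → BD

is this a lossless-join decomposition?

Yes

Common attributes: T1 ∩ T2 = {ACD}.
Closure of {ACD}: D → E applies, adding E; AE → BD applies, adding B. So (ACD)⁺ = {ABCDE}.
This closure contains every attribute of T1, so T1 ∩ T2 → T1. The join is lossless.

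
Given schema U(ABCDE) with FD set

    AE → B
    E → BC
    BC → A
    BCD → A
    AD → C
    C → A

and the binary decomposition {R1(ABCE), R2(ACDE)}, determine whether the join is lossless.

Common attributes: R1 ∩ R2 = {ACE}.
Closure of {ACE}: AE → B applies, adding B. So (ACE)⁺ = {ABCE}.
This closure contains every attribute of R1, so R1 ∩ R2 → R1. The join is lossless.

Yes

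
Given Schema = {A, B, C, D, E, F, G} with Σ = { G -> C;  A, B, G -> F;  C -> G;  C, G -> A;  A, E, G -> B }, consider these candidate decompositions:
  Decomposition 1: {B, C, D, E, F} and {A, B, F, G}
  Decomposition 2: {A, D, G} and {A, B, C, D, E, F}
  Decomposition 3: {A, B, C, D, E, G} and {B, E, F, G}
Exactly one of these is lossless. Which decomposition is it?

Decomposition 1: common = {B, F}, closure = {B, F} → lossy.
Decomposition 2: common = {A, D}, closure = {A, D} → lossy.
Decomposition 3: common = {B, E, G}, closure = {A, B, C, E, F, G} → lossless.

Decomposition 3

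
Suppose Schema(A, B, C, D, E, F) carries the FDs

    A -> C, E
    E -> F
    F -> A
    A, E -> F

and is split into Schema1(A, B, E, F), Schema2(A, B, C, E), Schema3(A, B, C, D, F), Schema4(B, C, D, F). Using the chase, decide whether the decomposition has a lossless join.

Chase test. Columns are A, B, C, D, E, F; row i has aⱼ where attribute j ∈ Schemai, else bᵢⱼ.
Initial tableau (one row per fragment):
  row 1: a1 a2 b13 b14 a5 a6
  row 2: a1 a2 a3 b24 a5 b26
  row 3: a1 a2 a3 a4 b35 a6
  row 4: b41 a2 a3 a4 b45 a6
Rows 1 and 2 agree on A; apply A→C, E and equate their C, E entries.
Rows 1 and 3 agree on A; apply A→C, E and equate their C, E entries.
Rows 1 and 2 agree on E; apply E→F and equate their F entries.
Rows 1 and 4 agree on F; apply F→A and equate their A entries.
Rows 1 and 4 agree on A; apply A→C, E and equate their C, E entries.
Row 3 is now all distinguished symbols — the join is lossless.

Yes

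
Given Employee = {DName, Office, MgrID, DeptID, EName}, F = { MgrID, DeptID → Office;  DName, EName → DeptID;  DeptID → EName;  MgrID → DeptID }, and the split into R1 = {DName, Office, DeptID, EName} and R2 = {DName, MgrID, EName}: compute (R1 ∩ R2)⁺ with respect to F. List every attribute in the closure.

R1 ∩ R2 = {DName, EName}.
DName, EName → DeptID applies, adding DeptID
Closure: {DName, DeptID, EName}.

DName, DeptID, EName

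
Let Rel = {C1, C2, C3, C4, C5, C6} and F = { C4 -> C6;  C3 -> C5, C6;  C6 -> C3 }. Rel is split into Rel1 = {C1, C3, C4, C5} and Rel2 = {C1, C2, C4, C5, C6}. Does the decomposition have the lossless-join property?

Yes

Common attributes: Rel1 ∩ Rel2 = {C1, C4, C5}.
Closure of {C1, C4, C5}: C4 → C6 applies, adding C6; C6 → C3 applies, adding C3. So (C1, C4, C5)⁺ = {C1, C3, C4, C5, C6}.
This closure contains every attribute of Rel1, so Rel1 ∩ Rel2 → Rel1. The join is lossless.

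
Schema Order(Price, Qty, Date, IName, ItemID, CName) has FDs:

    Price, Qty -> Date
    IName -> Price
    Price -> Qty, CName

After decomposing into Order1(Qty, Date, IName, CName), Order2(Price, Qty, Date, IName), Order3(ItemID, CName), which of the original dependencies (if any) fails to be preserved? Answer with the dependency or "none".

Check Price → Qty, CName: no single fragment contains all of {Price, Qty, CName}, and the restricted closure of {Price} across the fragments never reaches {Qty, CName}.
Price, Qty → Date is preserved.
IName → Price is preserved.

Price -> Qty, CName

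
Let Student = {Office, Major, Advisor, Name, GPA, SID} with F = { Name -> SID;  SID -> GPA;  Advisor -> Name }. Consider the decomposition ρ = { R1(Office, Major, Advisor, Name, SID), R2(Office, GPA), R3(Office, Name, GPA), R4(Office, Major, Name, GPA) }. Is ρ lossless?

Yes

Chase test. Columns are Office, Major, Advisor, Name, GPA, SID; row i has aⱼ where attribute j ∈ Ri, else bᵢⱼ.
Initial tableau (one row per fragment):
  row 1: a1 a2 a3 a4 b15 a6
  row 2: a1 b22 b23 b24 a5 b26
  row 3: a1 b32 b33 a4 a5 b36
  row 4: a1 a2 b43 a4 a5 b46
Rows 1 and 3 agree on Name; apply Name→SID and equate their SID entries.
Rows 1 and 4 agree on Name; apply Name→SID and equate their SID entries.
Rows 1 and 3 agree on SID; apply SID→GPA and equate their GPA entries.
Row 1 is now all distinguished symbols — the join is lossless.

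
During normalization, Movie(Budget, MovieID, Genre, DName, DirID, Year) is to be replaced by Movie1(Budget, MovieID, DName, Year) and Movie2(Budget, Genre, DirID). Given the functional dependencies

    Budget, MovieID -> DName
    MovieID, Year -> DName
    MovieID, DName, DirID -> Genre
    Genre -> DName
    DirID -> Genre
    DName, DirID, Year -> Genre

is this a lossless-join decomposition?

Common attributes: Movie1 ∩ Movie2 = {Budget}.
No dependency enlarges {Budget}, so (Budget)⁺ = {Budget}.
The closure contains neither all of Movie1 = {Budget, MovieID, DName, Year} nor all of Movie2 = {Budget, Genre, DirID}, so the common attributes are not a superkey of either fragment. The join is lossy.

No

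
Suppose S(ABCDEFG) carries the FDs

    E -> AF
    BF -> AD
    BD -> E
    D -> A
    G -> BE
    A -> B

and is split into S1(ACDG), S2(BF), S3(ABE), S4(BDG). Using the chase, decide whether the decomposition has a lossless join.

Chase test. Columns are ABCDEFG; row i has aⱼ where attribute j ∈ Si, else bᵢⱼ.
Initial tableau (one row per fragment):
  row 1: a1 b12 a3 a4 b15 b16 a7
  row 2: b21 a2 b23 b24 b25 a6 b27
  row 3: a1 a2 b33 b34 a5 b36 b37
  row 4: b41 a2 b43 a4 b45 b46 a7
Rows 1 and 4 agree on D; apply D→A and equate their A entries.
Rows 1 and 4 agree on G; apply G→BE and equate their BE entries.
Rows 1 and 4 agree on E; apply E→AF and equate their AF entries.
No row becomes fully distinguished — the join is lossy.

No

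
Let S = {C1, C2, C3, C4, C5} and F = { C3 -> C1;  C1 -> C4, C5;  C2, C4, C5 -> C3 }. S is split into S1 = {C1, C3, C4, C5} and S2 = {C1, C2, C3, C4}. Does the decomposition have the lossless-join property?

Common attributes: S1 ∩ S2 = {C1, C3, C4}.
Closure of {C1, C3, C4}: C1 → C4, C5 applies, adding C5. So (C1, C3, C4)⁺ = {C1, C3, C4, C5}.
This closure contains every attribute of S1, so S1 ∩ S2 → S1. The join is lossless.

Yes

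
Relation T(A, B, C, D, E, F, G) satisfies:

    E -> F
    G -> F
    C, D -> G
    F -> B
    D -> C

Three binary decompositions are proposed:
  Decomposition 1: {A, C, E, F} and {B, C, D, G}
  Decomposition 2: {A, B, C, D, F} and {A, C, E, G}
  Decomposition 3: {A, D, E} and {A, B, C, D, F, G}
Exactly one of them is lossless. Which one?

Decomposition 1: common = {C}, closure = {C} → lossy.
Decomposition 2: common = {A, C}, closure = {A, C} → lossy.
Decomposition 3: common = {A, D}, closure = {A, B, C, D, F, G} → lossless.

Decomposition 3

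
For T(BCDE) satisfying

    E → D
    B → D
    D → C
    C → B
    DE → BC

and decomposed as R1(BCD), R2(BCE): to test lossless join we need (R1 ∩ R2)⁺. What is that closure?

BCD

R1 ∩ R2 = {BC}.
B → D applies, adding D
Closure: {BCD}.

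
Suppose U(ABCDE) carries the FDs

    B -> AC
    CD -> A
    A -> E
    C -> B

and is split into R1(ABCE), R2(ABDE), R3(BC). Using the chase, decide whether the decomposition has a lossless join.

Yes

Chase test. Columns are ABCDE; row i has aⱼ where attribute j ∈ Ri, else bᵢⱼ.
Initial tableau (one row per fragment):
  row 1: a1 a2 a3 b14 a5
  row 2: a1 a2 b23 a4 a5
  row 3: b31 a2 a3 b34 b35
Rows 1 and 2 agree on B; apply B→AC and equate their AC entries.
Rows 1 and 3 agree on B; apply B→AC and equate their AC entries.
Rows 1 and 3 agree on A; apply A→E and equate their E entries.
Row 2 is now all distinguished symbols — the join is lossless.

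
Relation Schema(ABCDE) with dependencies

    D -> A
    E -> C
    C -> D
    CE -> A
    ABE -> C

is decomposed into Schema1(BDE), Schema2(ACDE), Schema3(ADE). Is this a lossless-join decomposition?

Yes

Chase test. Columns are ABCDE; row i has aⱼ where attribute j ∈ Schemai, else bᵢⱼ.
Initial tableau (one row per fragment):
  row 1: b11 a2 b13 a4 a5
  row 2: a1 b22 a3 a4 a5
  row 3: a1 b32 b33 a4 a5
Rows 1 and 2 agree on D; apply D→A and equate their A entries.
Rows 1 and 2 agree on E; apply E→C and equate their C entries.
Rows 1 and 3 agree on E; apply E→C and equate their C entries.
Row 1 is now all distinguished symbols — the join is lossless.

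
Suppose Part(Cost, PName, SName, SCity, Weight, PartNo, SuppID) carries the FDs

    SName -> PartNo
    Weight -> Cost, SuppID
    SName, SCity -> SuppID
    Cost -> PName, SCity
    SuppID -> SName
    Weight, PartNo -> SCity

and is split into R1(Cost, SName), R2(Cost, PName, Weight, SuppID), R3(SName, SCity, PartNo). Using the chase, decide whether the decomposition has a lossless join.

No

Chase test. Columns are Cost, PName, SName, SCity, Weight, PartNo, SuppID; row i has aⱼ where attribute j ∈ Ri, else bᵢⱼ.
Initial tableau (one row per fragment):
  row 1: a1 b12 a3 b14 b15 b16 b17
  row 2: a1 a2 b23 b24 a5 b26 a7
  row 3: b31 b32 a3 a4 b35 a6 b37
Rows 1 and 3 agree on SName; apply SName→PartNo and equate their PartNo entries.
Rows 1 and 2 agree on Cost; apply Cost→PName, SCity and equate their PName, SCity entries.
No row becomes fully distinguished — the join is lossy.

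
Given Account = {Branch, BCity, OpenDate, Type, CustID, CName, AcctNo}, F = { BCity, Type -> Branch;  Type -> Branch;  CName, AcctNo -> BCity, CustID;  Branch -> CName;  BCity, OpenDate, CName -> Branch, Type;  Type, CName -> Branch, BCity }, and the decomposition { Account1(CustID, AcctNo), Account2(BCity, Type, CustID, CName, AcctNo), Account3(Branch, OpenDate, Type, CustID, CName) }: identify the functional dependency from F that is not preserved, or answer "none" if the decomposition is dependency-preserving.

BCity, OpenDate, CName -> Branch, Type

Check BCity, OpenDate, CName → Branch, Type: no single fragment contains all of {Branch, BCity, OpenDate, Type, CName}, and the restricted closure of {BCity, OpenDate, CName} across the fragments never reaches {Branch, Type}.
BCity, Type → Branch is preserved.
Type → Branch is preserved.
CName, AcctNo → BCity, CustID is preserved.
Branch → CName is preserved.
Type, CName → Branch, BCity is preserved.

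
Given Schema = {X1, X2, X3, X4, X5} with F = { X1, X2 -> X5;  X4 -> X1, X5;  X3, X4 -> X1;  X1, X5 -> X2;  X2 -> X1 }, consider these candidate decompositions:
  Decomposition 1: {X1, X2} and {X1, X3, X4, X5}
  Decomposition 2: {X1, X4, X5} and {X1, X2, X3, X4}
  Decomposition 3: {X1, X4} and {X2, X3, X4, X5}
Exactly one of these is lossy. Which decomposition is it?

Decomposition 1: common = {X1}, closure = {X1} → lossy.
Decomposition 2: common = {X1, X4}, closure = {X1, X2, X4, X5} → lossless.
Decomposition 3: common = {X4}, closure = {X1, X2, X4, X5} → lossless.

Decomposition 1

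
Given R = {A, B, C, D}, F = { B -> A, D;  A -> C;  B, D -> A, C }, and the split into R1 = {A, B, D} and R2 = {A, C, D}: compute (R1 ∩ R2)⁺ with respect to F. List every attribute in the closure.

A, C, D

R1 ∩ R2 = {A, D}.
A → C applies, adding C
Closure: {A, C, D}.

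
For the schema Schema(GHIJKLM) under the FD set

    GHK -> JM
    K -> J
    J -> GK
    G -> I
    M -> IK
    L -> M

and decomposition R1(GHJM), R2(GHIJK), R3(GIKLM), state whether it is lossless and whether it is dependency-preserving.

Lossless test (chase): Rows 2 and 3 agree on K; apply K→J and equate their J entries. Rows 1 and 2 agree on J; apply J→GK and equate their GK entries. Rows 1 and 2 agree on G; apply G→I and equate their I entries. Rows 1 and 2 agree on GHK; apply GHK→JM and equate their JM entries. No row becomes fully distinguished — the join is lossy.
Dependency preservation: GHK → JM is not contained in any single fragment, but the restricted closure of its left-hand side across the fragments still reaches the right-hand side; the remaining FDs each lie inside some fragment. All dependencies are preserved.

lossy but dependency-preserving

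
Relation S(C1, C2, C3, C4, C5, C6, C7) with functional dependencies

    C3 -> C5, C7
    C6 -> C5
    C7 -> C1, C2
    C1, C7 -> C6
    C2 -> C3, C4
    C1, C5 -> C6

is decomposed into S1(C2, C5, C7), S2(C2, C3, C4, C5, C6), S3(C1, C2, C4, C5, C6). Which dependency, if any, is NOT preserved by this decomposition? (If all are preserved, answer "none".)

none

C3 → C5, C7: restricted closure across fragments reaches C5, C7.
C6 → C5 lies within S2.
C7 → C1, C2: restricted closure across fragments reaches C1, C2.
C1, C7 → C6: restricted closure across fragments reaches C6.
C2 → C3, C4 lies within S2.
C1, C5 → C6 lies within S3.
Every dependency is enforceable on the fragments, so the decomposition is dependency-preserving.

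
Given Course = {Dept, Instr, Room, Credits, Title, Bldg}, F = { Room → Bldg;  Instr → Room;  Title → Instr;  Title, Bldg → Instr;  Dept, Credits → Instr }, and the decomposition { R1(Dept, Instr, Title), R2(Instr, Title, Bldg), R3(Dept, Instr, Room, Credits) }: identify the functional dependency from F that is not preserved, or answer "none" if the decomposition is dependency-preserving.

Room → Bldg

Check Room → Bldg: no single fragment contains all of {Room, Bldg}, and the restricted closure of {Room} across the fragments never reaches {Bldg}.
Instr → Room is preserved.
Title → Instr is preserved.
Title, Bldg → Instr is preserved.
Dept, Credits → Instr is preserved.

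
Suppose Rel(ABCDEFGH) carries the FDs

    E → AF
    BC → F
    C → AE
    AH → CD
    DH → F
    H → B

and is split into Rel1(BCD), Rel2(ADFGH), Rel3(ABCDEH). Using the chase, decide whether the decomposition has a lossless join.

Yes

Chase test. Columns are ABCDEFGH; row i has aⱼ where attribute j ∈ Reli, else bᵢⱼ.
Initial tableau (one row per fragment):
  row 1: b11 a2 a3 a4 b15 b16 b17 b18
  row 2: a1 b22 b23 a4 b25 a6 a7 a8
  row 3: a1 a2 a3 a4 a5 b36 b37 a8
Rows 1 and 3 agree on BC; apply BC→F and equate their F entries.
Rows 1 and 3 agree on C; apply C→AE and equate their AE entries.
Rows 2 and 3 agree on AH; apply AH→CD and equate their CD entries.
Rows 2 and 3 agree on DH; apply DH→F and equate their F entries.
Rows 2 and 3 agree on H; apply H→B and equate their B entries.
Rows 1 and 2 agree on C; apply C→AE and equate their AE entries.
Row 2 is now all distinguished symbols — the join is lossless.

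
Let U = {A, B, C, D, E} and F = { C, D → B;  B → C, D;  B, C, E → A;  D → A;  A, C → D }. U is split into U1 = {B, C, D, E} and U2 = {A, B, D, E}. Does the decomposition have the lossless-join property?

Common attributes: U1 ∩ U2 = {B, D, E}.
Closure of {B, D, E}: B → C, D applies, adding C; B, C, E → A applies, adding A. So (B, D, E)⁺ = {A, B, C, D, E}.
This closure contains every attribute of U1, so U1 ∩ U2 → U1. The join is lossless.

Yes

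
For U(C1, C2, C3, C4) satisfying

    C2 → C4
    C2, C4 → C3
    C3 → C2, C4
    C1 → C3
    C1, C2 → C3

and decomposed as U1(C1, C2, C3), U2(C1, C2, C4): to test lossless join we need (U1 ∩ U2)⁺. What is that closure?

U1 ∩ U2 = {C1, C2}.
C2 → C4 applies, adding C4
C2, C4 → C3 applies, adding C3
Closure: {C1, C2, C3, C4}.

C1, C2, C3, C4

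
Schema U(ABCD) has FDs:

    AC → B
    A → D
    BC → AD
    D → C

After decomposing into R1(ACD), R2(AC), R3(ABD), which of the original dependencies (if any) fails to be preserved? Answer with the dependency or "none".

BC → AD

Check BC → AD: no single fragment contains all of {ABCD}, and the restricted closure of {BC} across the fragments never reaches {AD}.
AC → B is preserved.
A → D is preserved.
D → C is preserved.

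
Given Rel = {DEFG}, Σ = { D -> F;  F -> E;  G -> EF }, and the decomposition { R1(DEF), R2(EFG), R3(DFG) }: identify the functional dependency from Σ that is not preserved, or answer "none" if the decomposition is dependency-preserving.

none

D → F lies within R1.
F → E lies within R1.
G → EF lies within R2.
Every dependency is enforceable on the fragments, so the decomposition is dependency-preserving.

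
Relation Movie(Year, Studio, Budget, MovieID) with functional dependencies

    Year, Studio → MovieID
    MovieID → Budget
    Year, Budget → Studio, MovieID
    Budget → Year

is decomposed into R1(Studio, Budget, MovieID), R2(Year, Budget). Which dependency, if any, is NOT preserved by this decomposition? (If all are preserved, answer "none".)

Check Year, Studio → MovieID: no single fragment contains all of {Year, Studio, MovieID}, and the restricted closure of {Year, Studio} across the fragments never reaches {MovieID}.
MovieID → Budget is preserved.
Year, Budget → Studio, MovieID is preserved.
Budget → Year is preserved.

Year, Studio → MovieID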